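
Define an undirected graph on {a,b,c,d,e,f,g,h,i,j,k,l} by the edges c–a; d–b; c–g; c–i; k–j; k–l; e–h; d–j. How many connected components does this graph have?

Component: {f}
Component: {e, h}
Component: {a, c, g, i}
Component: {b, d, j, k, l}

4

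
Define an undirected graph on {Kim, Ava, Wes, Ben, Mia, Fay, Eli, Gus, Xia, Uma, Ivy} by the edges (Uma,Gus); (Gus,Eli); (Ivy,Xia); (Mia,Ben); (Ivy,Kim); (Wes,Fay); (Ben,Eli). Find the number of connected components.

4

Component: {Ava}
Component: {Wes, Fay}
Component: {Kim, Xia, Ivy}
Component: {Ben, Mia, Eli, Gus, Uma}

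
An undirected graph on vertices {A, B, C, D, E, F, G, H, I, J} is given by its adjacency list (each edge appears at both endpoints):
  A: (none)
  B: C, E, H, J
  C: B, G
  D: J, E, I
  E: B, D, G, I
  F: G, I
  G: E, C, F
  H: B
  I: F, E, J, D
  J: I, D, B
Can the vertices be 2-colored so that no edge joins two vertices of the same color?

No

The cycle I-D-J-I has length 3, which is odd, so the graph is not bipartite.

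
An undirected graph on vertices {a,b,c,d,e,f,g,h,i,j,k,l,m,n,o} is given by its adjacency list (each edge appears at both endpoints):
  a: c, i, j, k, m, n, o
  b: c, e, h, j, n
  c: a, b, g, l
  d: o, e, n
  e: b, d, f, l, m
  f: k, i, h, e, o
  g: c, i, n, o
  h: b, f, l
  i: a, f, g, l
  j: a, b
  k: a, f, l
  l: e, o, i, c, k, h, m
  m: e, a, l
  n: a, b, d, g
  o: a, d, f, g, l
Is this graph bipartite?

m-e-b-c-a-m is an odd cycle (length 5), and a bipartite graph can contain only even cycles.

No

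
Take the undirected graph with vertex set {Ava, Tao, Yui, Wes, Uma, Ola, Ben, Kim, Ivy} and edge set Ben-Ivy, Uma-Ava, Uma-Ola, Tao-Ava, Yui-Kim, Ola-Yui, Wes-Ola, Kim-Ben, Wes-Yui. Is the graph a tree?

|V| = 9, |E| = 9.
A tree on 9 vertices has exactly 8 edges; this graph has 9, so it contains a cycle and is not a tree.

No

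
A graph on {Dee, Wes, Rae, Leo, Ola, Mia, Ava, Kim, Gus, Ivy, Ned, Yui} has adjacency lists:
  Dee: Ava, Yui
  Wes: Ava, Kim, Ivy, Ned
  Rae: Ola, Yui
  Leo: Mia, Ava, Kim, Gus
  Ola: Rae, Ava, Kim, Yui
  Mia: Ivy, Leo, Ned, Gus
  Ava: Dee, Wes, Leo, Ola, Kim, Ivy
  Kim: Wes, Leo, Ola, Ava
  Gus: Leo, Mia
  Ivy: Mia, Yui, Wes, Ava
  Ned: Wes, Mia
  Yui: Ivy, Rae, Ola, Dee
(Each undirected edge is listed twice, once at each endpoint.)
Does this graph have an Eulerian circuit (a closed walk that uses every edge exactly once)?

Degrees: Dee:2, Wes:4, Rae:2, Leo:4, Ola:4, Mia:4, Ava:6, Kim:4, Gus:2, Ivy:4, Ned:2, Yui:4
Every vertex has even degree and the edges form a single connected piece, so an Eulerian circuit exists.

Yes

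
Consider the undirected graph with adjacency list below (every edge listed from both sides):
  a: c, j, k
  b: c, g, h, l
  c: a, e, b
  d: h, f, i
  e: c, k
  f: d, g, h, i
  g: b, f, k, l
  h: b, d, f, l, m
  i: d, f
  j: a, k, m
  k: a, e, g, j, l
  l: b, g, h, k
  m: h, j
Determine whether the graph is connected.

Yes

Starting from a and exploring outward reaches every vertex (a, k, c, j, g, e, l, b, m, f, h, d, i); the graph is connected.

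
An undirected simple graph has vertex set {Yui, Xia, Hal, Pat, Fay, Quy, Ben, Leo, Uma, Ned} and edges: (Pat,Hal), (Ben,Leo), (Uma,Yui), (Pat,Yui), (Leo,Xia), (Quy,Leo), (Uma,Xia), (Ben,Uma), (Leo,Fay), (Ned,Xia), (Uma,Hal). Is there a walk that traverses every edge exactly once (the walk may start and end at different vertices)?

No

Degrees: Yui:2, Xia:3, Hal:2, Pat:2, Fay:1, Quy:1, Ben:2, Leo:4, Uma:4, Ned:1
Odd-degree vertices: Xia, Fay, Quy, Ned (4 total).
An Eulerian trail requires 0 or 2 odd-degree vertices; here there are 4.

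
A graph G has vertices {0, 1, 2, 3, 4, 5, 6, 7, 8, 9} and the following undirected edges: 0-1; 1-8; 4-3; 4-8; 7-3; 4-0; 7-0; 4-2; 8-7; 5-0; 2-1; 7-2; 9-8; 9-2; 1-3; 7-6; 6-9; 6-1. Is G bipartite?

Partition the vertices as {1, 4, 5, 7, 9} vs {0, 2, 3, 6, 8}. Each listed edge has one endpoint in each part, so the graph is bipartite.

Yes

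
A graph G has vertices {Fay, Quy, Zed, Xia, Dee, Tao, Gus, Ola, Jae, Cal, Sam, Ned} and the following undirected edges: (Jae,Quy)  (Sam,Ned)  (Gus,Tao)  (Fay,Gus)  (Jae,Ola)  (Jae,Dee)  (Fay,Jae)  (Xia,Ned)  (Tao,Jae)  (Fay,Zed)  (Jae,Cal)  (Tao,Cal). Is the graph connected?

No

Component: {Xia, Sam, Ned}
Component: {Fay, Quy, Zed, Dee, Tao, Gus, Ola, Jae, Cal}
There are 2 separate components, so the graph is not connected.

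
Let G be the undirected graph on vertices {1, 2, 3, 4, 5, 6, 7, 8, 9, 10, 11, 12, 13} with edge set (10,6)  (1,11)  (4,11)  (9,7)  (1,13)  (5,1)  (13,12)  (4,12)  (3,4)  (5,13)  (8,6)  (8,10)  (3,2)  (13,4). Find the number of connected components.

3

Component: {7, 9}
Component: {6, 8, 10}
Component: {1, 2, 3, 4, 5, 11, 12, 13}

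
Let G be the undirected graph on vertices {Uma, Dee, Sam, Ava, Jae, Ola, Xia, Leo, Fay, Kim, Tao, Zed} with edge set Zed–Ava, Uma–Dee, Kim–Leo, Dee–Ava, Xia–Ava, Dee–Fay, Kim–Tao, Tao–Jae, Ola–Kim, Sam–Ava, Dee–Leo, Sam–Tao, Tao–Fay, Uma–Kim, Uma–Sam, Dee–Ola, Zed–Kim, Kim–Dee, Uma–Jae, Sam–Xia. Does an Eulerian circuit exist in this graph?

Yes

Degrees: Uma:4, Dee:6, Sam:4, Ava:4, Jae:2, Ola:2, Xia:2, Leo:2, Fay:2, Kim:6, Tao:4, Zed:2
All degrees are even and the non-isolated vertices are connected — an Eulerian circuit exists.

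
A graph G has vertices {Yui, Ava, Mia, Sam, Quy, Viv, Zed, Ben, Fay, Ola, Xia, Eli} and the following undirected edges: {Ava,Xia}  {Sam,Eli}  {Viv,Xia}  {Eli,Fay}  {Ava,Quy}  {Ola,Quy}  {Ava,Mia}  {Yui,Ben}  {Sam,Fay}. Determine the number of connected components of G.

4

Component: {Zed}
Component: {Yui, Ben}
Component: {Sam, Fay, Eli}
Component: {Ava, Mia, Quy, Viv, Ola, Xia}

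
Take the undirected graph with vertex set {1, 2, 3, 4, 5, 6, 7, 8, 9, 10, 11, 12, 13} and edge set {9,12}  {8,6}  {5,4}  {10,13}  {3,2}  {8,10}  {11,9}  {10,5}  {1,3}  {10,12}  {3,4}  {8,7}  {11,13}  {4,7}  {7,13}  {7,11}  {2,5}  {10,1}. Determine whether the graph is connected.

A breadth-first search from 1 visits 1, 3, 10, 4, 2, 13, 12, 8, 5, 7, 11, 9, 6 — all 13 vertices — so the graph is connected.

Yes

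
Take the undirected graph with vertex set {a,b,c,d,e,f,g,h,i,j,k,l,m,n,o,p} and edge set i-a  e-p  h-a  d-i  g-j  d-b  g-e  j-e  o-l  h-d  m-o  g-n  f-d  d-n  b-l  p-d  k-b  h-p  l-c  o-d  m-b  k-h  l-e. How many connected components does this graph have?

1

Component: {a, b, c, d, e, f, g, h, i, j, k, l, m, n, o, p}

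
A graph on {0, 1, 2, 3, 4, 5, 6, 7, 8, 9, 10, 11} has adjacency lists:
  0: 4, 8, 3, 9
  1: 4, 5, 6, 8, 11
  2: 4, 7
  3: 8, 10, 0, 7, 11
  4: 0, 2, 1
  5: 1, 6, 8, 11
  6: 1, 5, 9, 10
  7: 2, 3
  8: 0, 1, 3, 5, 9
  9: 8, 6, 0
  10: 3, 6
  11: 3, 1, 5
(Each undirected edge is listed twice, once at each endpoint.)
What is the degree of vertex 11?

3

Neighbors of 11: 1, 3, 5.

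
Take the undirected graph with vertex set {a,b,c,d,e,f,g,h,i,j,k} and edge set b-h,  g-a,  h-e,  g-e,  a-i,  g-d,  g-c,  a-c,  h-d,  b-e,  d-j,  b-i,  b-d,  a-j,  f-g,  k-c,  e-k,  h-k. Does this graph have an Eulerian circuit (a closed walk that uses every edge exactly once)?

Degrees: a:4, b:4, c:3, d:4, e:4, f:1, g:5, h:4, i:2, j:2, k:3
c, f, g, k have odd degree; an Eulerian circuit needs every degree to be even, so none exists.

No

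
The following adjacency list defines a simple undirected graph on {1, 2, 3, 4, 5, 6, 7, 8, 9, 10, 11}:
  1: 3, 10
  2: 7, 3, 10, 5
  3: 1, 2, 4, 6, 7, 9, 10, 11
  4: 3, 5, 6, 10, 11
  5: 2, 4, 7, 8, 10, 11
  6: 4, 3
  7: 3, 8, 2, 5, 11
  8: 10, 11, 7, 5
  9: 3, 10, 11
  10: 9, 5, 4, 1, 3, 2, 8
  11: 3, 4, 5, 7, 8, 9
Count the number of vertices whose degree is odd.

Degrees: 1:2, 2:4, 3:8, 4:5, 5:6, 6:2, 7:5, 8:4, 9:3, 10:7, 11:6
Odd-degree vertices: 4, 7, 9, 10.

4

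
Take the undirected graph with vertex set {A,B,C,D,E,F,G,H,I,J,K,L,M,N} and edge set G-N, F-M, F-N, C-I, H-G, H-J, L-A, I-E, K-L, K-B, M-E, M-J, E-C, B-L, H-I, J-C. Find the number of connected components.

Component: {D}
Component: {A, B, K, L}
Component: {C, E, F, G, H, I, J, M, N}

3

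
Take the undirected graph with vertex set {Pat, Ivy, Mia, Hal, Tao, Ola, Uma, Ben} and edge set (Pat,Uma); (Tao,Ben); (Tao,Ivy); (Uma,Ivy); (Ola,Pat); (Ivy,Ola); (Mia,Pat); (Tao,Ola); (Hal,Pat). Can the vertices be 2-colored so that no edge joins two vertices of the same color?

No

Ola-Ivy-Tao-Ola is an odd cycle (length 3), and a bipartite graph can contain only even cycles.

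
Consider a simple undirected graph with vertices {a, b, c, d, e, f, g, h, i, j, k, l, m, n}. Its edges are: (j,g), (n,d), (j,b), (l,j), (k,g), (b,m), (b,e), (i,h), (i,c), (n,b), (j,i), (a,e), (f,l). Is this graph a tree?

The graph has 14 vertices and 13 edges.
It is connected with exactly 13 edges, hence acyclic — it is a tree.

Yes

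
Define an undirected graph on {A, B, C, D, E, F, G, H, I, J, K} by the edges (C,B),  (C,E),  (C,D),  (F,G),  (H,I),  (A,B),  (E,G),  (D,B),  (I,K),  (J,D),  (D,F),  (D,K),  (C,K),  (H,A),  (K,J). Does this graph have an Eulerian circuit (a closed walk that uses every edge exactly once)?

Degrees: A:2, B:3, C:4, D:5, E:2, F:2, G:2, H:2, I:2, J:2, K:4
Vertices with odd degree: B, D. An Eulerian circuit requires all degrees even.

No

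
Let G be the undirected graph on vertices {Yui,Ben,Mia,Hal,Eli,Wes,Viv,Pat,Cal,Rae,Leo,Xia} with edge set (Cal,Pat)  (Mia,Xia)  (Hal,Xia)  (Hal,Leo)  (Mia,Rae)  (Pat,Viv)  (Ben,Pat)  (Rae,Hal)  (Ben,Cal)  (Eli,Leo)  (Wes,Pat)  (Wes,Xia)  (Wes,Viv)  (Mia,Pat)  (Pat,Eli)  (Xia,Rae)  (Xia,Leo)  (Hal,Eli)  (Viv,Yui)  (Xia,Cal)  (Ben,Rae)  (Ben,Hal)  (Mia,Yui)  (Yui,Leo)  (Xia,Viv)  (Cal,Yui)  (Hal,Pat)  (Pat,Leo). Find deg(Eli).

Neighbors of Eli: Hal, Pat, Leo.

3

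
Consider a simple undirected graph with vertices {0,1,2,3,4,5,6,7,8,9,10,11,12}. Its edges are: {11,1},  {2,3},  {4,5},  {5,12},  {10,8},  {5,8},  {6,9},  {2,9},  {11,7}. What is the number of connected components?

4

Component: {0}
Component: {1, 7, 11}
Component: {2, 3, 6, 9}
Component: {4, 5, 8, 10, 12}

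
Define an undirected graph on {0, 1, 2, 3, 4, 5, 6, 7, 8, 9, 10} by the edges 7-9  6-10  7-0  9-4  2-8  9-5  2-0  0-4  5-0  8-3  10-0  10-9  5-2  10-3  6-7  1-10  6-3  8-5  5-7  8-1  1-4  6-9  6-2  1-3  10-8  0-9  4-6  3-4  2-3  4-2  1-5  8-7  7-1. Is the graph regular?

Degrees: 0:6, 1:6, 2:6, 3:6, 4:6, 5:6, 6:6, 7:6, 8:6, 9:6, 10:6
Every vertex has degree 6, so the graph is 6-regular.

Yes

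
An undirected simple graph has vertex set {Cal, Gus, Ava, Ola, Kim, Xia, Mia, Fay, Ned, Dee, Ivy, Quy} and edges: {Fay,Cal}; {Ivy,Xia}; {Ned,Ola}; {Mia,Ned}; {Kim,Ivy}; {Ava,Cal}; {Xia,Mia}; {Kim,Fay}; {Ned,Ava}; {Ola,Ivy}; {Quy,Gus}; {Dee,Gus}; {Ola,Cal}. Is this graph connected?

Component: {Gus, Dee, Quy}
Component: {Cal, Ava, Ola, Kim, Xia, Mia, Fay, Ned, Ivy}
No edge joins these 2 groups, so the graph is disconnected.

No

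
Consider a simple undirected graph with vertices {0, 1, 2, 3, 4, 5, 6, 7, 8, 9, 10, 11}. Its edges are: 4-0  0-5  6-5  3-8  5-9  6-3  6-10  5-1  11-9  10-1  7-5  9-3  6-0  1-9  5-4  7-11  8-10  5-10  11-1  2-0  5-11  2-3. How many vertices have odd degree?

Degrees: 0:4, 1:4, 2:2, 3:4, 4:2, 5:8, 6:4, 7:2, 8:2, 9:4, 10:4, 11:4
Odd-degree vertices: none.

0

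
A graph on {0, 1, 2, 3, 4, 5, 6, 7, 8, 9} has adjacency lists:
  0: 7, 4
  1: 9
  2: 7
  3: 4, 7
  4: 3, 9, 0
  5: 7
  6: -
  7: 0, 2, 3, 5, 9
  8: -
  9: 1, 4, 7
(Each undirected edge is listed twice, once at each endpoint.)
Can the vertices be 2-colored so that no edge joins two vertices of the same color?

Yes

Partition the vertices as {1, 4, 6, 7, 8} vs {0, 2, 3, 5, 9}. Each listed edge has one endpoint in each part, so the graph is bipartite.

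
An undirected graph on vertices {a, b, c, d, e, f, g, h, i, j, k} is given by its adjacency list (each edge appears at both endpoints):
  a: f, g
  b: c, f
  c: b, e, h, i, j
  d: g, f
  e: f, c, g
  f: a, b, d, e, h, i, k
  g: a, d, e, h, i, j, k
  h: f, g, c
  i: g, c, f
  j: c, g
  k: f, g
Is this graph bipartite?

Color {c, f, g} black and {a, b, d, e, h, i, j, k} white. No edge joins two same-colored vertices, so the graph is bipartite.

Yes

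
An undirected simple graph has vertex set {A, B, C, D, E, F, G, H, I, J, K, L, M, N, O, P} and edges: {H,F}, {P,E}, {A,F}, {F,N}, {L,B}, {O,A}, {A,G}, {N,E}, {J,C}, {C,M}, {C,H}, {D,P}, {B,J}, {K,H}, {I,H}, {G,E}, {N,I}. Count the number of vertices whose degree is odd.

Degrees: A:3, B:2, C:3, D:1, E:3, F:3, G:2, H:4, I:2, J:2, K:1, L:1, M:1, N:3, O:1, P:2
Odd-degree vertices: A, C, D, E, F, K, L, M, N, O.

10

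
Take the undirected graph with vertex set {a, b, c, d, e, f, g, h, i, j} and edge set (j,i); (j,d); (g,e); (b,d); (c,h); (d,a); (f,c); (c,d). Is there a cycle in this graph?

No

The graph has 10 vertices, 8 edges, and 2 connected components.
A forest on 10 vertices with 2 components has exactly 8 edges, which matches — so no cycle.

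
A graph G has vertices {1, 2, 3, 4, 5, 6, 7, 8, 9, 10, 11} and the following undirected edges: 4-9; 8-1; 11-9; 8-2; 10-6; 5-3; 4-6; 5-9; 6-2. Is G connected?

Component: {7}
Component: {1, 2, 3, 4, 5, 6, 8, 9, 10, 11}
There are 2 separate components, so the graph is not connected.

No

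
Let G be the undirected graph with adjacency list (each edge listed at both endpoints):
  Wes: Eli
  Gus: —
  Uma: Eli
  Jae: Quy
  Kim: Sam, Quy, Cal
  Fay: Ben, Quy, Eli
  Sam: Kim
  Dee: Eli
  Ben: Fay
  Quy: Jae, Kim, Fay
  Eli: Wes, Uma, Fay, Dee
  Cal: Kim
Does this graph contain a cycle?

|V| = 12, |E| = 10, number of components = 2.
A forest on 12 vertices with 2 components has exactly 10 edges, which matches — so no cycle.

No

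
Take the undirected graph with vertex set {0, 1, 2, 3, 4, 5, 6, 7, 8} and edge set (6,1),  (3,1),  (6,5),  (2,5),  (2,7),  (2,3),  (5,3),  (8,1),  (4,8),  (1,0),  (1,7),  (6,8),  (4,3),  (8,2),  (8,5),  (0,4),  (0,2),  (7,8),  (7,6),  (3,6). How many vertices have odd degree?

Degrees: 0:3, 1:5, 2:5, 3:5, 4:3, 5:4, 6:5, 7:4, 8:6
Odd-degree vertices: 0, 1, 2, 3, 4, 6.

6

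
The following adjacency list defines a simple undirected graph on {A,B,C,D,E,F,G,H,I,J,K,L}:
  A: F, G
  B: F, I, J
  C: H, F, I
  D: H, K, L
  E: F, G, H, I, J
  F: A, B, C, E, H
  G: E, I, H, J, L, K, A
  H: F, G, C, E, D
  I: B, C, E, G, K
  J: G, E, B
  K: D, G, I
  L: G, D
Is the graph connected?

A breadth-first search from A visits A, G, F, L, I, K, J, H, E, C, B, D — all 12 vertices — so the graph is connected.

Yes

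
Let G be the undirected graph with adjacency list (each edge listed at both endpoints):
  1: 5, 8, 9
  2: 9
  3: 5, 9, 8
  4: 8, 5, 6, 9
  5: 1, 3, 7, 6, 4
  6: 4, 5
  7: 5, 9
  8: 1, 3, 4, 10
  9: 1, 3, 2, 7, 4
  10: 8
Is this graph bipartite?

No

4-6-5-4 is an odd cycle (length 3), and a bipartite graph can contain only even cycles.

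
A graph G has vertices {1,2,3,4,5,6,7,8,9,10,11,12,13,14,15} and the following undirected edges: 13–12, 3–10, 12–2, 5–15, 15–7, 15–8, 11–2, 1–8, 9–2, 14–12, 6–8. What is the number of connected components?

4

Component: {4}
Component: {3, 10}
Component: {1, 5, 6, 7, 8, 15}
Component: {2, 9, 11, 12, 13, 14}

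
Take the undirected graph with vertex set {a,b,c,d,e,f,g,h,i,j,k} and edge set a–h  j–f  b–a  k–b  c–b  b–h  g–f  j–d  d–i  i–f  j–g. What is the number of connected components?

3

Component: {e}
Component: {a, b, c, h, k}
Component: {d, f, g, i, j}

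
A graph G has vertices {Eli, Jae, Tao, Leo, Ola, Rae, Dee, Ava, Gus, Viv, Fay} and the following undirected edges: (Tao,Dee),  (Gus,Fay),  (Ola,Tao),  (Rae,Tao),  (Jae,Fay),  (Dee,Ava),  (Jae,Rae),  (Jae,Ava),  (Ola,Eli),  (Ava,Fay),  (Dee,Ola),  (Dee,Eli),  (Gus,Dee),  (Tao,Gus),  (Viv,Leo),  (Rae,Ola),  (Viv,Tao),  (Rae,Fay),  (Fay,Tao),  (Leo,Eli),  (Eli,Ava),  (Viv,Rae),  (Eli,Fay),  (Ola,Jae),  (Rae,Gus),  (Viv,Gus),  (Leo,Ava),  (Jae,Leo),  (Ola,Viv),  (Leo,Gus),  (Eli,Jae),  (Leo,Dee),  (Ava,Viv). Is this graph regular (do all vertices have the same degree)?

Degrees: Eli:6, Jae:6, Tao:6, Leo:6, Ola:6, Rae:6, Dee:6, Ava:6, Gus:6, Viv:6, Fay:6
All degrees equal 6; the graph is regular.

Yes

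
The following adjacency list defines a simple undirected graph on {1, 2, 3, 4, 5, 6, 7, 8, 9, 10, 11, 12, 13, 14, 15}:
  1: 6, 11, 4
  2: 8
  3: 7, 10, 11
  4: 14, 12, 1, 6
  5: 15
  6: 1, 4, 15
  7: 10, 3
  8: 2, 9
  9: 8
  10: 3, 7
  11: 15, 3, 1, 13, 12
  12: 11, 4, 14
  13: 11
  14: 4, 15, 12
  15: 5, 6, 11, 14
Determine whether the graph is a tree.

No

|V| = 15, |E| = 19.
It is not connected, so it is not a tree.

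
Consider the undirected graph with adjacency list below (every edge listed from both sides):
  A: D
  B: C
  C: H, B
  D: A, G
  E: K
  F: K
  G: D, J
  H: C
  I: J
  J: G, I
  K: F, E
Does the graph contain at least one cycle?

No

The graph has 11 vertices, 8 edges, and 3 connected components.
Since 8 = 11 - 3, the graph is a forest and contains no cycle.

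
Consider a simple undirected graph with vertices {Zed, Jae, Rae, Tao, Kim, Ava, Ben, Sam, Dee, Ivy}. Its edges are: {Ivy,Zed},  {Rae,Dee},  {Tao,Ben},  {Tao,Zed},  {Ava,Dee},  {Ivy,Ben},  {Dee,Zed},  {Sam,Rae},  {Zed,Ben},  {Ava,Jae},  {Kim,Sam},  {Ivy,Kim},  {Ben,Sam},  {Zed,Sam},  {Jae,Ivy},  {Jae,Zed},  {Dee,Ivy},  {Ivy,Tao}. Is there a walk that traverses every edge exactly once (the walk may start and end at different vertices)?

Degrees: Zed:6, Jae:3, Rae:2, Tao:3, Kim:2, Ava:2, Ben:4, Sam:4, Dee:4, Ivy:6
Odd-degree vertices: Jae, Tao (2 total).
The non-isolated vertices are connected and exactly 2 have odd degree, so an Eulerian trail exists (from Jae to Tao).

Yes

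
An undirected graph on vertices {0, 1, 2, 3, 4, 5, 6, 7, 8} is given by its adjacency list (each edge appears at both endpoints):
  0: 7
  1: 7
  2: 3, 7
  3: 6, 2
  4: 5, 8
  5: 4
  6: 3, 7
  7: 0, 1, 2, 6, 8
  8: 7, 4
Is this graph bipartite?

Partition the vertices as {3, 4, 7} vs {0, 1, 2, 5, 6, 8}. Each listed edge has one endpoint in each part, so the graph is bipartite.

Yes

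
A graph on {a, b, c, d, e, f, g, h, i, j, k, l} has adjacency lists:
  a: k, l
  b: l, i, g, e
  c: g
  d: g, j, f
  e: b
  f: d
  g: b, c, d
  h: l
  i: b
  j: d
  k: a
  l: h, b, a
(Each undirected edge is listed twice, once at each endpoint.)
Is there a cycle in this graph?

|V| = 12, |E| = 11, number of components = 1.
A forest on 12 vertices with 1 component has exactly 11 edges, which matches — so no cycle.

No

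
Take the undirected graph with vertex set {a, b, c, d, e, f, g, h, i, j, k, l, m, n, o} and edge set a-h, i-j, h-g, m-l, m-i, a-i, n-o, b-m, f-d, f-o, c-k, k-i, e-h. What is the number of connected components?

2

Component: {d, f, n, o}
Component: {a, b, c, e, g, h, i, j, k, l, m}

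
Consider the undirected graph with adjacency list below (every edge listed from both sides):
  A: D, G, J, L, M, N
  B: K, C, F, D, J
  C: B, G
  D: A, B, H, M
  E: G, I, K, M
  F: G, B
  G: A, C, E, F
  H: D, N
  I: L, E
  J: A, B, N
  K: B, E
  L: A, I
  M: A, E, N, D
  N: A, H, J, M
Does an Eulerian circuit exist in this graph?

No

Degrees: A:6, B:5, C:2, D:4, E:4, F:2, G:4, H:2, I:2, J:3, K:2, L:2, M:4, N:4
Vertices with odd degree: B, J. An Eulerian circuit requires all degrees even.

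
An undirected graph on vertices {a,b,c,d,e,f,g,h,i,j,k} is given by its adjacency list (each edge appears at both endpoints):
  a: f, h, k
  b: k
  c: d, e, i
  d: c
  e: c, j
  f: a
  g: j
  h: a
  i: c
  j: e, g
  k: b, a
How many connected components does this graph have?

Component: {a, b, f, h, k}
Component: {c, d, e, g, i, j}

2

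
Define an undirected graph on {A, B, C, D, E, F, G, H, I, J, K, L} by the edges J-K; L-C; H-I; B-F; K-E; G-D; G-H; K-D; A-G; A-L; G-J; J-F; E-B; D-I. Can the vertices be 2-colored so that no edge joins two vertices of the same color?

The cycle J-F-B-E-K-J has length 5, which is odd, so the graph is not bipartite.

No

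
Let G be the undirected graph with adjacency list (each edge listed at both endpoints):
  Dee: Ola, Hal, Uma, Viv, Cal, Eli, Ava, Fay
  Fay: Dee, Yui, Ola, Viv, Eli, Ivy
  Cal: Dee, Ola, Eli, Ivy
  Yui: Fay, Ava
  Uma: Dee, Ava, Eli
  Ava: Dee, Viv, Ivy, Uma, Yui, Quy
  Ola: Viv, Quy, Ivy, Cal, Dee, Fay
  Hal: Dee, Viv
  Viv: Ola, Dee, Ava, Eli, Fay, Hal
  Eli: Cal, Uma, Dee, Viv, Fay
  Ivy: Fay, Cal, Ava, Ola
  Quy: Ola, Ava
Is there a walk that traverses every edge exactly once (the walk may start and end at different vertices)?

Yes

Degrees: Dee:8, Fay:6, Cal:4, Yui:2, Uma:3, Ava:6, Ola:6, Hal:2, Viv:6, Eli:5, Ivy:4, Quy:2
Odd-degree vertices: Uma, Eli (2 total).
The non-isolated vertices are connected and exactly 2 have odd degree, so an Eulerian trail exists (from Uma to Eli).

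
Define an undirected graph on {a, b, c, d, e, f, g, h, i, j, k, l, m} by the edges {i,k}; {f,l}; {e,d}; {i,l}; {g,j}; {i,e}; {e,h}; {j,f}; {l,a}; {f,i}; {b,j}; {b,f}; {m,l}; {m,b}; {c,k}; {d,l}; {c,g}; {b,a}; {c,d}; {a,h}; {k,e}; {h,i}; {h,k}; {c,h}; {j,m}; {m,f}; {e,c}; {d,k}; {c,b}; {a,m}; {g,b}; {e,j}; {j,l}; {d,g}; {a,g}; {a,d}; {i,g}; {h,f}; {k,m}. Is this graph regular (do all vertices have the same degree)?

Yes

Degrees: a:6, b:6, c:6, d:6, e:6, f:6, g:6, h:6, i:6, j:6, k:6, l:6, m:6
Every vertex has degree 6, so the graph is 6-regular.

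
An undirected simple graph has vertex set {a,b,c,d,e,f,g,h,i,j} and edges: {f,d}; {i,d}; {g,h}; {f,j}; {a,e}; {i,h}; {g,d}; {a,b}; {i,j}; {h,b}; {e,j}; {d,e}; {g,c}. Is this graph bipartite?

A valid 2-coloring puts {b, e, f, g, i} on one side and {a, c, d, h, j} on the other; every edge crosses between the two sides.

Yes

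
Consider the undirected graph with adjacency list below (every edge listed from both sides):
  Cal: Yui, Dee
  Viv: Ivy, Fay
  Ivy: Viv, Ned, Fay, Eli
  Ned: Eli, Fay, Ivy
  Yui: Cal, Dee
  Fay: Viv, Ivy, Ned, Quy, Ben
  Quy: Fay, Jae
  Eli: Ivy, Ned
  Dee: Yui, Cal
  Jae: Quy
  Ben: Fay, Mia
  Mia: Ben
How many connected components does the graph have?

Component: {Cal, Yui, Dee}
Component: {Viv, Ivy, Ned, Fay, Quy, Eli, Jae, Ben, Mia}

2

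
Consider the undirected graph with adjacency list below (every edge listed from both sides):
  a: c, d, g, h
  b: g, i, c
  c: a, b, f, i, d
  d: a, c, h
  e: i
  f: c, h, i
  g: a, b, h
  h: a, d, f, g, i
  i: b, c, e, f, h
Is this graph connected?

Starting from a and exploring outward reaches every vertex (a, g, h, d, c, b, i, f, e); the graph is connected.

Yes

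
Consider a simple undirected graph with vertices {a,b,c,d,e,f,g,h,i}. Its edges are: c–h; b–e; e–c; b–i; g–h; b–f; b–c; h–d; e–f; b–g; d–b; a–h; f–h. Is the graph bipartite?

No

The cycle f-e-b-f has length 3, which is odd, so the graph is not bipartite.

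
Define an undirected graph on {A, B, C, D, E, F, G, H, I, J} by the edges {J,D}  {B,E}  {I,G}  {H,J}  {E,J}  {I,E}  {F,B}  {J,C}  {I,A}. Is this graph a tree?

The graph has 10 vertices and 9 edges.
It is connected with exactly 9 edges, hence acyclic — it is a tree.

Yes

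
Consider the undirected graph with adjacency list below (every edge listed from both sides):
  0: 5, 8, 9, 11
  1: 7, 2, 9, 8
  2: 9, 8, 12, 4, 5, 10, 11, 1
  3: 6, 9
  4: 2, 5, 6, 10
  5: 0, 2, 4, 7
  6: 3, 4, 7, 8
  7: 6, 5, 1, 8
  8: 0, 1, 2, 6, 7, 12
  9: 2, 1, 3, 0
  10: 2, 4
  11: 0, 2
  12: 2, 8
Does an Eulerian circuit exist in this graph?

Degrees: 0:4, 1:4, 2:8, 3:2, 4:4, 5:4, 6:4, 7:4, 8:6, 9:4, 10:2, 11:2, 12:2
Every vertex has even degree and the edges form a single connected piece, so an Eulerian circuit exists.

Yes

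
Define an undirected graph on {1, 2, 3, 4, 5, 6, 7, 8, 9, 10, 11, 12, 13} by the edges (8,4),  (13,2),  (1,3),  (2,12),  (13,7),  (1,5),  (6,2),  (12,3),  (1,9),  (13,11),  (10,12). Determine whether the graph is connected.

No

Component: {4, 8}
Component: {1, 2, 3, 5, 6, 7, 9, 10, 11, 12, 13}
No edge joins these 2 groups, so the graph is disconnected.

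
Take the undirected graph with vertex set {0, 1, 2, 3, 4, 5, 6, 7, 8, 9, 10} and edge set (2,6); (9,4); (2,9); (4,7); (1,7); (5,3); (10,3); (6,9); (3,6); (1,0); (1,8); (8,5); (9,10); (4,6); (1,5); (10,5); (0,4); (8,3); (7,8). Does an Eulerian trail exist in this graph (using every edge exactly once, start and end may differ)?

Yes

Degrees: 0:2, 1:4, 2:2, 3:4, 4:4, 5:4, 6:4, 7:3, 8:4, 9:4, 10:3
Odd-degree vertices: 7, 10 (2 total).
The non-isolated vertices are connected and exactly 2 have odd degree, so an Eulerian trail exists (from 7 to 10).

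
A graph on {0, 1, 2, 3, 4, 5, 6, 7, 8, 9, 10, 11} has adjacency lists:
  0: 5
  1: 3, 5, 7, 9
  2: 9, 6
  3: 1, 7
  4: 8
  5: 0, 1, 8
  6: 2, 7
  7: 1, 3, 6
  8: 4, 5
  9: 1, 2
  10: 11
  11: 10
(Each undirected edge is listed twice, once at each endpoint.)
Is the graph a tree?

No

|V| = 12, |E| = 12.
It is not connected, so it is not a tree.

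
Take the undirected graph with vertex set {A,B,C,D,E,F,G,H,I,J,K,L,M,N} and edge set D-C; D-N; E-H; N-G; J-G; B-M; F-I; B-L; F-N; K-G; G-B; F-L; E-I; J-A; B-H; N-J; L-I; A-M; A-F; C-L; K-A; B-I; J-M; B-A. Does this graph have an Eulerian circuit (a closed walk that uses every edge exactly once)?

No

Degrees: A:5, B:6, C:2, D:2, E:2, F:4, G:4, H:2, I:4, J:4, K:2, L:4, M:3, N:4
A, M have odd degree; an Eulerian circuit needs every degree to be even, so none exists.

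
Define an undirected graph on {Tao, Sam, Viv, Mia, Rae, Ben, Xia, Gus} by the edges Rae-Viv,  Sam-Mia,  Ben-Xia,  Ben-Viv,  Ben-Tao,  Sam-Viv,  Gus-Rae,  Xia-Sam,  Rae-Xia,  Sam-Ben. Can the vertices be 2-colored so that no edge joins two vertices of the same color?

No

Sam-Ben-Xia-Sam is an odd cycle (length 3), and a bipartite graph can contain only even cycles.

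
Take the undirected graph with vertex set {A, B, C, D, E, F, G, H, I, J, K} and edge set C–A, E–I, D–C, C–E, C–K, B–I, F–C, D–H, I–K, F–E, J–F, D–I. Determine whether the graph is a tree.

No

|V| = 11, |E| = 12.
It splits into 2 components, so it cannot be a tree.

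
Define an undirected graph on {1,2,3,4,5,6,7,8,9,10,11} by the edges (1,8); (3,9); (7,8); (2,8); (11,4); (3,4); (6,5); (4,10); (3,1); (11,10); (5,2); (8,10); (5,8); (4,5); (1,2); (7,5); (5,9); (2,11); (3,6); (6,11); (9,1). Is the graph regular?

No

Degrees: 1:4, 2:4, 3:4, 4:4, 5:6, 6:3, 7:2, 8:5, 9:3, 10:3, 11:4
Degrees are not all equal (e.g. deg(7)=2 but deg(5)=6); not regular.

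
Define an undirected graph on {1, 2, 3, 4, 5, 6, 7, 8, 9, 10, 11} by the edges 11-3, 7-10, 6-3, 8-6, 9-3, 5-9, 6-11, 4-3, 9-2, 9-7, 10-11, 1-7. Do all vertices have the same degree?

Degrees: 1:1, 2:1, 3:4, 4:1, 5:1, 6:3, 7:3, 8:1, 9:4, 10:2, 11:3
Degrees are not all equal (e.g. deg(1)=1 but deg(3)=4); not regular.

No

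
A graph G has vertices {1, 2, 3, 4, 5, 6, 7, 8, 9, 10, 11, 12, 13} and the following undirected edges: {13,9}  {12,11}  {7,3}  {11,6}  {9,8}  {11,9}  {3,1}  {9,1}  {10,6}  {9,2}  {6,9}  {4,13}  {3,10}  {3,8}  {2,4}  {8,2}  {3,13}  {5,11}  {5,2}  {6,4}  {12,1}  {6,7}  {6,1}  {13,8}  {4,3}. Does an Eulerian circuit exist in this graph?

Degrees: 1:4, 2:4, 3:6, 4:4, 5:2, 6:6, 7:2, 8:4, 9:6, 10:2, 11:4, 12:2, 13:4
All degrees are even and the non-isolated vertices are connected — an Eulerian circuit exists.

Yes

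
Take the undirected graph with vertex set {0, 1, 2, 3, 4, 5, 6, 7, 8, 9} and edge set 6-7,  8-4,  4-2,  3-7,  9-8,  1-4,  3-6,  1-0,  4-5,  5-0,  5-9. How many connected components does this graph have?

Component: {3, 6, 7}
Component: {0, 1, 2, 4, 5, 8, 9}

2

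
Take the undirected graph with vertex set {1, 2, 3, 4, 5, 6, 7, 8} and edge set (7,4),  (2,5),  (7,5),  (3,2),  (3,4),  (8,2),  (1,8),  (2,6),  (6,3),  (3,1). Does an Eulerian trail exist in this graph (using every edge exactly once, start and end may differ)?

Yes

Degrees: 1:2, 2:4, 3:4, 4:2, 5:2, 6:2, 7:2, 8:2
Odd-degree vertices: none (0 total).
With 0 odd-degree vertices and all edges in one connected piece, an Eulerian trail exists.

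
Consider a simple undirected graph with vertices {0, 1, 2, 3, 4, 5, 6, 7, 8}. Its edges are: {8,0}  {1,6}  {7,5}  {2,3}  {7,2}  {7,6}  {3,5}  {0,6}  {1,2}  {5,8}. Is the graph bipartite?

No

The cycle 5-7-6-0-8-5 has length 5, which is odd, so the graph is not bipartite.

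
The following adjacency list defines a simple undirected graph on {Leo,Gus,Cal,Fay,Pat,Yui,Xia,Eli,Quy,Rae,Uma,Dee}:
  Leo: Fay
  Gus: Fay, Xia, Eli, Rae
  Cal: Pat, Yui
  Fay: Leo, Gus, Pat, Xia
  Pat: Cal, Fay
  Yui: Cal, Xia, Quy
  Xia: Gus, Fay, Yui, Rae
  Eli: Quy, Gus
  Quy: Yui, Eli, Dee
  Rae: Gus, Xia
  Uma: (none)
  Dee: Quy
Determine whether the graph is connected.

Component: {Uma}
Component: {Leo, Gus, Cal, Fay, Pat, Yui, Xia, Eli, Quy, Rae, Dee}
There are 2 separate components, so the graph is not connected.

No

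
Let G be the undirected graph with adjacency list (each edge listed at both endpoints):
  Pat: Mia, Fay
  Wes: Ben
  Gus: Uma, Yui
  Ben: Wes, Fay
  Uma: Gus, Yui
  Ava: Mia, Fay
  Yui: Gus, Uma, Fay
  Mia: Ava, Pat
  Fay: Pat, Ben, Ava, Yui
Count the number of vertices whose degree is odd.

Degrees: Pat:2, Wes:1, Gus:2, Ben:2, Uma:2, Ava:2, Yui:3, Mia:2, Fay:4
Odd-degree vertices: Wes, Yui.

2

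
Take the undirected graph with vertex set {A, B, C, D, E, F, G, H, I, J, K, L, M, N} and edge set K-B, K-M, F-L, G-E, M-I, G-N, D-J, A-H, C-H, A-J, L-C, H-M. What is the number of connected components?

Component: {E, G, N}
Component: {A, B, C, D, F, H, I, J, K, L, M}

2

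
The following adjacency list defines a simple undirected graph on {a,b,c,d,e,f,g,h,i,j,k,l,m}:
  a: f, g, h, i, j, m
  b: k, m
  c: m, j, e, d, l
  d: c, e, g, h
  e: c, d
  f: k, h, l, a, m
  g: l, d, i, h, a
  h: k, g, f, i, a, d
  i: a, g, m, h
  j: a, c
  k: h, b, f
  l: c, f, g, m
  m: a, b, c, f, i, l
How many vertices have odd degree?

Degrees: a:6, b:2, c:5, d:4, e:2, f:5, g:5, h:6, i:4, j:2, k:3, l:4, m:6
Odd-degree vertices: c, f, g, k.

4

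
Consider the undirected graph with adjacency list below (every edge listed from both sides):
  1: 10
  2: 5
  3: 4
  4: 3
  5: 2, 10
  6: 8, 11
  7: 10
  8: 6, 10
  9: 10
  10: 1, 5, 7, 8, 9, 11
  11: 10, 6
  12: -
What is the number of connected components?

3

Component: {12}
Component: {3, 4}
Component: {1, 2, 5, 6, 7, 8, 9, 10, 11}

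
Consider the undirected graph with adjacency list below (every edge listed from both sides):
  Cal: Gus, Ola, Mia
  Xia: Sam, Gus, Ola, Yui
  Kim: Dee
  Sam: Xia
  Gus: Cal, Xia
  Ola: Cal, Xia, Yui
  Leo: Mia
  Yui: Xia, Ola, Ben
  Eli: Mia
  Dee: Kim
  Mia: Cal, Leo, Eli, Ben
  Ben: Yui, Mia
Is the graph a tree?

The graph has 12 vertices and 13 edges.
It is not connected, so it is not a tree.

No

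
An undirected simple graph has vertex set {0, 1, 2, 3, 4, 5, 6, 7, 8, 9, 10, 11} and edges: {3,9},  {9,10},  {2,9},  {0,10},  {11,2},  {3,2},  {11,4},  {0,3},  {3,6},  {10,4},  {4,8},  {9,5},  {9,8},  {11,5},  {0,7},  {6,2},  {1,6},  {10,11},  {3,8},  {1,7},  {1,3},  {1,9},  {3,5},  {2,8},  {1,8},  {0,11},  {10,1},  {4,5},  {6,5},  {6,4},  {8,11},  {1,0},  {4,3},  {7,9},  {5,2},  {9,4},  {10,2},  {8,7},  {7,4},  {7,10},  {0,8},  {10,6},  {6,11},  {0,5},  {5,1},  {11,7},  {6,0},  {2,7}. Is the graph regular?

Degrees: 0:8, 1:8, 2:8, 3:8, 4:8, 5:8, 6:8, 7:8, 8:8, 9:8, 10:8, 11:8
All degrees equal 8; the graph is regular.

Yes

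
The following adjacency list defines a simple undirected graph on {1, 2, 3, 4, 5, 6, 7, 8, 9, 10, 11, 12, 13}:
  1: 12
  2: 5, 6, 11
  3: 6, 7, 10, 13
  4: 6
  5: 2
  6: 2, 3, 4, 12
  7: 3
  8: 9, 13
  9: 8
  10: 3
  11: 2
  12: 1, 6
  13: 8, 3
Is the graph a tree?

The graph has 13 vertices and 12 edges.
Connected and |E| = |V| - 1, which characterizes a tree.

Yes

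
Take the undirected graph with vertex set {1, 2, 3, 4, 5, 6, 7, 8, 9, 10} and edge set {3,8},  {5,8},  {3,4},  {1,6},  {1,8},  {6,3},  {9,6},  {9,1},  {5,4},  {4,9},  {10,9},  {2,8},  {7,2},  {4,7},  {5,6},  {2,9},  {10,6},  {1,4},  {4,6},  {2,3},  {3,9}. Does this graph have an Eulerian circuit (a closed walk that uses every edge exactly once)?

No

Degrees: 1:4, 2:4, 3:5, 4:6, 5:3, 6:6, 7:2, 8:4, 9:6, 10:2
Vertices with odd degree: 3, 5. An Eulerian circuit requires all degrees even.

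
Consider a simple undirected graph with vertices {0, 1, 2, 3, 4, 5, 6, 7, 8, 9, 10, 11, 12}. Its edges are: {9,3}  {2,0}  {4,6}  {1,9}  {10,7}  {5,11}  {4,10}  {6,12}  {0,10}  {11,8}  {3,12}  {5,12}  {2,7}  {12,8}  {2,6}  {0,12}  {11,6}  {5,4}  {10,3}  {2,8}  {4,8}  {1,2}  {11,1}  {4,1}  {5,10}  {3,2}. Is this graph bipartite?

No

The cycle 10-4-1-2-3-10 has length 5, which is odd, so the graph is not bipartite.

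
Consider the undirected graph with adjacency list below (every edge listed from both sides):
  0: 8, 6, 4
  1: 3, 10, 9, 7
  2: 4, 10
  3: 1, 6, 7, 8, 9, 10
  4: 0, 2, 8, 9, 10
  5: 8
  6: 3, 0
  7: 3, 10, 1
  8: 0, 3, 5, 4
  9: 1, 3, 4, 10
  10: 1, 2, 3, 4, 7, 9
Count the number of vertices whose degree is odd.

4

Degrees: 0:3, 1:4, 2:2, 3:6, 4:5, 5:1, 6:2, 7:3, 8:4, 9:4, 10:6
Odd-degree vertices: 0, 4, 5, 7.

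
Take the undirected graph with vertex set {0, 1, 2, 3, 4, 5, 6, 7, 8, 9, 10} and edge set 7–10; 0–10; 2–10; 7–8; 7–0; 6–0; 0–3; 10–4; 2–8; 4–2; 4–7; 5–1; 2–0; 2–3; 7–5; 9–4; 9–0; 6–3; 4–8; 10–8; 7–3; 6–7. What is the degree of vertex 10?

Neighbors of 10: 0, 2, 4, 7, 8.

5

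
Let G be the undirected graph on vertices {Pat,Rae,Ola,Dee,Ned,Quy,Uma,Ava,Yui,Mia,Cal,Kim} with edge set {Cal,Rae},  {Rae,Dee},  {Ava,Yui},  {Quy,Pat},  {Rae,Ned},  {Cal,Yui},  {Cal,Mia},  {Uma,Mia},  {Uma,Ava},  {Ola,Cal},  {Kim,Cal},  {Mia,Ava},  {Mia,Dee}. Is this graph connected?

No

Component: {Pat, Quy}
Component: {Rae, Ola, Dee, Ned, Uma, Ava, Yui, Mia, Cal, Kim}
No edge joins these 2 groups, so the graph is disconnected.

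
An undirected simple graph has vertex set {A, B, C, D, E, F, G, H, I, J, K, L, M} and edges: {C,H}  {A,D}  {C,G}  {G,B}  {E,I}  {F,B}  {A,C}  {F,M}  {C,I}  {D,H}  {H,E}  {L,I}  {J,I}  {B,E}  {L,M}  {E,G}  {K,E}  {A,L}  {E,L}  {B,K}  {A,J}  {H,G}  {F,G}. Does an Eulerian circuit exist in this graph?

Degrees: A:4, B:4, C:4, D:2, E:6, F:3, G:5, H:4, I:4, J:2, K:2, L:4, M:2
Vertices with odd degree: F, G. An Eulerian circuit requires all degrees even.

No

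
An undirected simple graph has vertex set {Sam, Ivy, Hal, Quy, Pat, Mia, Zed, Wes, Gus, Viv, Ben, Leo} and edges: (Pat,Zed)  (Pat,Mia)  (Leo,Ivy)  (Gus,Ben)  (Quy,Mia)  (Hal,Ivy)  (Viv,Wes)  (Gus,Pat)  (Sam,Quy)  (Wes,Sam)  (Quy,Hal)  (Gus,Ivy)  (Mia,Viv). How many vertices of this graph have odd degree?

8

Degrees: Sam:2, Ivy:3, Hal:2, Quy:3, Pat:3, Mia:3, Zed:1, Wes:2, Gus:3, Viv:2, Ben:1, Leo:1
Odd-degree vertices: Ivy, Quy, Pat, Mia, Zed, Gus, Ben, Leo.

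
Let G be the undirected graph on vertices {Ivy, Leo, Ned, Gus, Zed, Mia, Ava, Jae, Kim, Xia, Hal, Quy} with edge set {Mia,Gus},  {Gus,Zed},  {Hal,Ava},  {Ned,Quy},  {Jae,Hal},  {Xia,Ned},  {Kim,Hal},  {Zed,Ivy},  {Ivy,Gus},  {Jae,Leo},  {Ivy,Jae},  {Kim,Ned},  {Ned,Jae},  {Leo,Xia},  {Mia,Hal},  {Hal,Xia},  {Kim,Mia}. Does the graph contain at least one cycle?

The graph has 12 vertices, 17 edges, and 1 connected component.
Since 17 > 12 - 1, a cycle must exist; for instance Jae-Hal-Xia-Leo-Jae.

Yes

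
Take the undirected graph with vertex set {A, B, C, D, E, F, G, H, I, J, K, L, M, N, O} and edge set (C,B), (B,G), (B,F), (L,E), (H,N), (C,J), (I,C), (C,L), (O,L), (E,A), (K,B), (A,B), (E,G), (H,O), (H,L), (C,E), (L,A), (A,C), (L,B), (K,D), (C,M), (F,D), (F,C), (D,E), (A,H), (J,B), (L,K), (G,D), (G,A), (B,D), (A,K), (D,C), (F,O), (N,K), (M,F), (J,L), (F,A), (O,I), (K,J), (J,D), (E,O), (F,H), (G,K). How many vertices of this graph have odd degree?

8

Degrees: A:8, B:8, C:9, D:7, E:6, F:7, G:5, H:5, I:2, J:5, K:7, L:8, M:2, N:2, O:5
Odd-degree vertices: C, D, F, G, H, J, K, O.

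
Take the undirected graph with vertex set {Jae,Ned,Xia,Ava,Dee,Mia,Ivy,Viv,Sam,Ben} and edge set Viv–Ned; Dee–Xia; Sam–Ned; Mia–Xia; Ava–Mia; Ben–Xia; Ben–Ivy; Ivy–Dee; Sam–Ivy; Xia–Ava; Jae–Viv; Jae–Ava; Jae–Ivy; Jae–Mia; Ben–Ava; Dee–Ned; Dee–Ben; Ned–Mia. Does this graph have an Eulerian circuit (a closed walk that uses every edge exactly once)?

Yes

Degrees: Jae:4, Ned:4, Xia:4, Ava:4, Dee:4, Mia:4, Ivy:4, Viv:2, Sam:2, Ben:4
Every vertex has even degree and the edges form a single connected piece, so an Eulerian circuit exists.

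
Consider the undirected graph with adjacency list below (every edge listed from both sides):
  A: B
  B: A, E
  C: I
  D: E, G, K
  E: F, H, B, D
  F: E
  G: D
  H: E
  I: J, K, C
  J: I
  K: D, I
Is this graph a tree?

Yes

|V| = 11, |E| = 10.
Connected and |E| = |V| - 1, which characterizes a tree.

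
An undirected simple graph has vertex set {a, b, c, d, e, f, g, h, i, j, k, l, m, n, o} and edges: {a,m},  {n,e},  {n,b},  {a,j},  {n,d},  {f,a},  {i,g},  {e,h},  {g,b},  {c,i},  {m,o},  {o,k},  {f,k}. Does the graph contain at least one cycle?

Yes

|V| = 15, |E| = 13, number of components = 3.
Since 13 > 15 - 3, a cycle must exist; for instance a-m-o-k-f-a.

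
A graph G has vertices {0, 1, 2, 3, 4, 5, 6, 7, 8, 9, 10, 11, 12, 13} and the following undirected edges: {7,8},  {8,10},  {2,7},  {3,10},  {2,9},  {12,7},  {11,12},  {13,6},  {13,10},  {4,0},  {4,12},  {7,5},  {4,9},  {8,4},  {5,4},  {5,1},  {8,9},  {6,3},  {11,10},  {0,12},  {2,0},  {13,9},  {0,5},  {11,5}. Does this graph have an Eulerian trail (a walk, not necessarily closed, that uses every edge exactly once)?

No

Degrees: 0:4, 1:1, 2:3, 3:2, 4:5, 5:5, 6:2, 7:4, 8:4, 9:4, 10:4, 11:3, 12:4, 13:3
Odd-degree vertices: 1, 2, 4, 5, 11, 13 (6 total).
With 6 odd-degree vertices (more than two), no single trail can use every edge.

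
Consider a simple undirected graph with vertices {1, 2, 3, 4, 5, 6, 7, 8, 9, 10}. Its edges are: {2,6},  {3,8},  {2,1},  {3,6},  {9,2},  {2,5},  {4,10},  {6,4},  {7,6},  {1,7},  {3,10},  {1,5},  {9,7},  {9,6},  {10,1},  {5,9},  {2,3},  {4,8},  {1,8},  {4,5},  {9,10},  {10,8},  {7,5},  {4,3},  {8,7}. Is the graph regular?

Degrees: 1:5, 2:5, 3:5, 4:5, 5:5, 6:5, 7:5, 8:5, 9:5, 10:5
Every vertex has degree 5, so the graph is 5-regular.

Yes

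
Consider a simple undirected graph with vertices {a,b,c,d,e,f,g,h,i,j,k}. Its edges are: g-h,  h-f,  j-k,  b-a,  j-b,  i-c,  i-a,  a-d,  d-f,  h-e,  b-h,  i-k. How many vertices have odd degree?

Degrees: a:3, b:3, c:1, d:2, e:1, f:2, g:1, h:4, i:3, j:2, k:2
Odd-degree vertices: a, b, c, e, g, i.

6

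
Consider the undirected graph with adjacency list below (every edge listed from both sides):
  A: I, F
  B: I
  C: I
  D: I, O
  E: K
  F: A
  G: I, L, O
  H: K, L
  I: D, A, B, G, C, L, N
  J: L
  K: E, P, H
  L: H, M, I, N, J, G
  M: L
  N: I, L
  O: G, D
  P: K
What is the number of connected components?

Component: {A, B, C, D, E, F, G, H, I, J, K, L, M, N, O, P}

1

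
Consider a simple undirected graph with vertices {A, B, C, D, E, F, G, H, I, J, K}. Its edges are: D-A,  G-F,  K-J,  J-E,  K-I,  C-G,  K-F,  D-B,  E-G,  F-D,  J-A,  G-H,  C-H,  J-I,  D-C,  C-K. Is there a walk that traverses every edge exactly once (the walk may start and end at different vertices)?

Yes

Degrees: A:2, B:1, C:4, D:4, E:2, F:3, G:4, H:2, I:2, J:4, K:4
Odd-degree vertices: B, F (2 total).
With 2 odd-degree vertices and all edges in one connected piece, an Eulerian trail exists (from B to F).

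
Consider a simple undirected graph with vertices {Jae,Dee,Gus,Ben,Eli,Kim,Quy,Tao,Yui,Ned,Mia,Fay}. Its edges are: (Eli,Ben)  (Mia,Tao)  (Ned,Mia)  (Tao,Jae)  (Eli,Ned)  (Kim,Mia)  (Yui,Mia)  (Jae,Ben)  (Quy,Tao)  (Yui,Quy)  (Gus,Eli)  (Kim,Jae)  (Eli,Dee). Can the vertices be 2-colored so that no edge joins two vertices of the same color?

Color {Dee, Gus, Ben, Kim, Tao, Yui, Ned, Fay} black and {Jae, Eli, Quy, Mia} white. No edge joins two same-colored vertices, so the graph is bipartite.

Yes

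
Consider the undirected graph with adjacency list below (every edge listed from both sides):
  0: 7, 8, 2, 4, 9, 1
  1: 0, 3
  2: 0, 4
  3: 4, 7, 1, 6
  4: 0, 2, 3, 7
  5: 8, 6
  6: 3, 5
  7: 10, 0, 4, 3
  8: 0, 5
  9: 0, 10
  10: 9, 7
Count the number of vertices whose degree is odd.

0

Degrees: 0:6, 1:2, 2:2, 3:4, 4:4, 5:2, 6:2, 7:4, 8:2, 9:2, 10:2
Odd-degree vertices: none.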